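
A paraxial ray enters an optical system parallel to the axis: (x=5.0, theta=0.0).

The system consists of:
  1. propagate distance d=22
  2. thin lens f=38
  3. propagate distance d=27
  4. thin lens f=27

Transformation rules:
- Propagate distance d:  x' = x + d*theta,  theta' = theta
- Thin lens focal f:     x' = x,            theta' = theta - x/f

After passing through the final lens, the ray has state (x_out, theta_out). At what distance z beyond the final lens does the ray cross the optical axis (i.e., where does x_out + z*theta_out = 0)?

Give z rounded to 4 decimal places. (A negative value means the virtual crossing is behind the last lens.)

Answer: 7.8158

Derivation:
Initial: x=5.0000 theta=0.0000
After 1 (propagate distance d=22): x=5.0000 theta=0.0000
After 2 (thin lens f=38): x=5.0000 theta=-5/38 (≈-0.1316)
After 3 (propagate distance d=27): x=55/38 (≈1.4474) theta=-5/38 (≈-0.1316)
After 4 (thin lens f=27): x=55/38 (≈1.4474) theta=-5/27 (≈-0.1852)
z_focus = -x_out/theta_out = -(55/38)/(-5/27) = 297/38 ≈ 7.8158
Rounded to 4 decimal places: z = 7.8158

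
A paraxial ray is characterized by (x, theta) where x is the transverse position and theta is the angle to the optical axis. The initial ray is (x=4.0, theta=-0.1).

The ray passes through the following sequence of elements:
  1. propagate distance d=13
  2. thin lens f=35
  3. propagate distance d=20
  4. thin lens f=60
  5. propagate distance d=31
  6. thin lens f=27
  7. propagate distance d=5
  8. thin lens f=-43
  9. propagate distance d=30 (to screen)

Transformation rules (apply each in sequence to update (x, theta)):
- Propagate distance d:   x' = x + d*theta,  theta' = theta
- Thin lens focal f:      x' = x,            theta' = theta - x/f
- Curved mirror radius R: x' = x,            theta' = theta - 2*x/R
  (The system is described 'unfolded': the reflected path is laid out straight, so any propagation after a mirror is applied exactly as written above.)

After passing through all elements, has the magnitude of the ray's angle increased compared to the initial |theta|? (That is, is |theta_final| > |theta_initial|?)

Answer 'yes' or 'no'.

Answer: no

Derivation:
Initial: x=4.0000 theta=-0.1000
After 1 (propagate distance d=13): x=2.7000 theta=-0.1000
After 2 (thin lens f=35): x=2.7000 theta=-31/175 (≈-0.1771)
After 3 (propagate distance d=20): x=-59/70 (≈-0.8429) theta=-31/175 (≈-0.1771)
After 4 (thin lens f=60): x=-59/70 (≈-0.8429) theta=-137/840 (≈-0.1631)
After 5 (propagate distance d=31): x=-991/168 (≈-5.8988) theta=-137/840 (≈-0.1631)
After 6 (thin lens f=27): x=-991/168 (≈-5.8988) theta=157/2835 (≈0.0554)
After 7 (propagate distance d=5): x=-3643/648 (≈-5.6219) theta=157/2835 (≈0.0554)
After 8 (thin lens f=-43): x=-3643/648 (≈-5.6219) theta=-24499/325080 (≈-0.0754)
After 9 (propagate distance d=30 (to screen)): x=-1537525/195048 (≈-7.8828) theta=-24499/325080 (≈-0.0754)
|theta_initial|=0.1000 |theta_final|=24499/325080 (≈0.0754) -> not increased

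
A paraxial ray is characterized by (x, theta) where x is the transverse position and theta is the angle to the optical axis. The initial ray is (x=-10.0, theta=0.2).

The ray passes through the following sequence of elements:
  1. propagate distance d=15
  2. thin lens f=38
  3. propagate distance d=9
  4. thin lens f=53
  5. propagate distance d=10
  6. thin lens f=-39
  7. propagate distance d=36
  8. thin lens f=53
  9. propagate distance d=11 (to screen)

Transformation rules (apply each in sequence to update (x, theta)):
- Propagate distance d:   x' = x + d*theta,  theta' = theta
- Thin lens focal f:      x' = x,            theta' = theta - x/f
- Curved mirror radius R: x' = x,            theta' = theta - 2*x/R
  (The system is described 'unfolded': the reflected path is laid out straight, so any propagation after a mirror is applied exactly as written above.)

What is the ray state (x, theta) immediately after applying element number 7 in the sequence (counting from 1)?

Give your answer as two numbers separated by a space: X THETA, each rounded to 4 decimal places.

Initial: x=-10.0000 theta=0.2000
After 1 (propagate distance d=15): x=-7.0000 theta=0.2000
After 2 (thin lens f=38): x=-7.0000 theta=73/190 (≈0.3842)
After 3 (propagate distance d=9): x=-673/190 (≈-3.5421) theta=73/190 (≈0.3842)
After 4 (thin lens f=53): x=-673/190 (≈-3.5421) theta=2271/5035 (≈0.4510)
After 5 (propagate distance d=10): x=9751/10070 (≈0.9683) theta=2271/5035 (≈0.4510)
After 6 (thin lens f=-39): x=9751/10070 (≈0.9683) theta=186889/392730 (≈0.4759)
After 7 (propagate distance d=36): x=2369431/130910 (≈18.0997) theta=186889/392730 (≈0.4759)
Rounded to 4 decimal places: x = 18.0997, theta = 0.4759

Answer: 18.0997 0.4759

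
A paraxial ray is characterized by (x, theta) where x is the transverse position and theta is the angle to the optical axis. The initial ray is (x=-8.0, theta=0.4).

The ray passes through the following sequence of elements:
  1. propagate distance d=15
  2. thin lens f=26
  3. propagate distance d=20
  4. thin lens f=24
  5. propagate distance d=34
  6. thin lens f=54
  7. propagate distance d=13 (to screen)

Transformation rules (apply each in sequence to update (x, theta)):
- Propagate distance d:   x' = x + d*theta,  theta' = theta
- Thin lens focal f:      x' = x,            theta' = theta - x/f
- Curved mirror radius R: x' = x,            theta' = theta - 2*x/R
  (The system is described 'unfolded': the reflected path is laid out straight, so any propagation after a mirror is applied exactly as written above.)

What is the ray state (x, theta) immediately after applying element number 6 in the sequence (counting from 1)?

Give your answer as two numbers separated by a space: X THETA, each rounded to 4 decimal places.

Initial: x=-8.0000 theta=0.4000
After 1 (propagate distance d=15): x=-2.0000 theta=0.4000
After 2 (thin lens f=26): x=-2.0000 theta=31/65 (≈0.4769)
After 3 (propagate distance d=20): x=98/13 (≈7.5385) theta=31/65 (≈0.4769)
After 4 (thin lens f=24): x=98/13 (≈7.5385) theta=127/780 (≈0.1628)
After 5 (propagate distance d=34): x=5099/390 (≈13.0744) theta=127/780 (≈0.1628)
After 6 (thin lens f=54): x=5099/390 (≈13.0744) theta=-167/2106 (≈-0.0793)
Rounded to 4 decimal places: x = 13.0744, theta = -0.0793

Answer: 13.0744 -0.0793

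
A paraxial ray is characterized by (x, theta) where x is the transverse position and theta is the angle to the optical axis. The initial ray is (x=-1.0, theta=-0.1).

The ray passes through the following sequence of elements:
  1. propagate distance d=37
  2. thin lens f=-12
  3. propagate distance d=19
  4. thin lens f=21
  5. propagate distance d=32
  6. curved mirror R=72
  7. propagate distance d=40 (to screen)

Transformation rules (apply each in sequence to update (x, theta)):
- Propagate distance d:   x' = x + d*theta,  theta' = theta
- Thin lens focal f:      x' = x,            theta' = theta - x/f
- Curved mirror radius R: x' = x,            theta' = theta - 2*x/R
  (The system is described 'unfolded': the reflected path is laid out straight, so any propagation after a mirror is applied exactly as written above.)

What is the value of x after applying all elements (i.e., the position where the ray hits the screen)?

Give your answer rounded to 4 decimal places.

Initial: x=-1.0000 theta=-0.1000
After 1 (propagate distance d=37): x=-4.7000 theta=-0.1000
After 2 (thin lens f=-12): x=-4.7000 theta=-59/120 (≈-0.4917)
After 3 (propagate distance d=19): x=-337/24 (≈-14.0417) theta=-59/120 (≈-0.4917)
After 4 (thin lens f=21): x=-337/24 (≈-14.0417) theta=223/1260 (≈0.1770)
After 5 (propagate distance d=32): x=-21113/2520 (≈-8.3782) theta=223/1260 (≈0.1770)
After 6 (curved mirror R=72): x=-21113/2520 (≈-8.3782) theta=37169/90720 (≈0.4097)
After 7 (propagate distance d=40 (to screen)): x=181673/22680 (≈8.0103) theta=37169/90720 (≈0.4097)
Rounded to 4 decimal places: x = 8.0103

Answer: 8.0103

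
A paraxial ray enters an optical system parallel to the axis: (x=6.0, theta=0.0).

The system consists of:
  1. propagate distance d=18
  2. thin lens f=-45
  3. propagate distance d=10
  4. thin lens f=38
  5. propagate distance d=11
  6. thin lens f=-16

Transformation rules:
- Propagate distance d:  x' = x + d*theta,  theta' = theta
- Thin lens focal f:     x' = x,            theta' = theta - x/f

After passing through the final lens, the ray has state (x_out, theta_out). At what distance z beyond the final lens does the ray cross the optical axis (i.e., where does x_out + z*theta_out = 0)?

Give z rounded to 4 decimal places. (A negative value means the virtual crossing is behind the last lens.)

Initial: x=6.0000 theta=0.0000
After 1 (propagate distance d=18): x=6.0000 theta=0.0000
After 2 (thin lens f=-45): x=6.0000 theta=2/15 (≈0.1333)
After 3 (propagate distance d=10): x=22/3 (≈7.3333) theta=2/15 (≈0.1333)
After 4 (thin lens f=38): x=22/3 (≈7.3333) theta=-17/285 (≈-0.0596)
After 5 (propagate distance d=11): x=1903/285 (≈6.6772) theta=-17/285 (≈-0.0596)
After 6 (thin lens f=-16): x=1903/285 (≈6.6772) theta=1631/4560 (≈0.3577)
z_focus = -x_out/theta_out = -(1903/285)/(1631/4560) = -30448/1631 ≈ -18.6683
Rounded to 4 decimal places: z = -18.6683

Answer: -18.6683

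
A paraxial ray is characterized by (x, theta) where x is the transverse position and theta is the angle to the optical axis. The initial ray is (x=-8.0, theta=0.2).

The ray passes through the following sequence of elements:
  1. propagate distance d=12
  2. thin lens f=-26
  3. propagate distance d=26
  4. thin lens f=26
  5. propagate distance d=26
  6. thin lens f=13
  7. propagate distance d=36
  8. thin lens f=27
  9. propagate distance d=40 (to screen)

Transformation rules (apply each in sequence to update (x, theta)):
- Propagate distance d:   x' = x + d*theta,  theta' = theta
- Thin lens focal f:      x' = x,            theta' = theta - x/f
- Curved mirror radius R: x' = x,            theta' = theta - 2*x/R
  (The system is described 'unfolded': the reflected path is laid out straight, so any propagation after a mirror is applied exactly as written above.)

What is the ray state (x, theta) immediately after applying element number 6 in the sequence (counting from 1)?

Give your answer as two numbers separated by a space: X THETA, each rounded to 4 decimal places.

Answer: -0.4000 0.2462

Derivation:
Initial: x=-8.0000 theta=0.2000
After 1 (propagate distance d=12): x=-5.6000 theta=0.2000
After 2 (thin lens f=-26): x=-5.6000 theta=-1/65 (≈-0.0154)
After 3 (propagate distance d=26): x=-6.0000 theta=-1/65 (≈-0.0154)
After 4 (thin lens f=26): x=-6.0000 theta=14/65 (≈0.2154)
After 5 (propagate distance d=26): x=-0.4000 theta=14/65 (≈0.2154)
After 6 (thin lens f=13): x=-0.4000 theta=16/65 (≈0.2462)
Rounded to 4 decimal places: x = -0.4000, theta = 0.2462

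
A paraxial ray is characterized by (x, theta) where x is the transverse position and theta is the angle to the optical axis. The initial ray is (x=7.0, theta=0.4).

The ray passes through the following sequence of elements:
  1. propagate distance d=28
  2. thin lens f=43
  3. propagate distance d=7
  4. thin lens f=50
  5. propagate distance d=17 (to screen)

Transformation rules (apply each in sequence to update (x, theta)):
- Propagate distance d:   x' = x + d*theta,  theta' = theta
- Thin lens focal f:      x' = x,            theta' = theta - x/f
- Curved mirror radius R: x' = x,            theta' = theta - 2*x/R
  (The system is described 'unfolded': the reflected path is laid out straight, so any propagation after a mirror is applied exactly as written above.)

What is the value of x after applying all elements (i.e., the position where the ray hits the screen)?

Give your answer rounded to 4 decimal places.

Initial: x=7.0000 theta=0.4000
After 1 (propagate distance d=28): x=18.2000 theta=0.4000
After 2 (thin lens f=43): x=18.2000 theta=-1/43 (≈-0.0233)
After 3 (propagate distance d=7): x=3878/215 (≈18.0372) theta=-1/43 (≈-0.0233)
After 4 (thin lens f=50): x=3878/215 (≈18.0372) theta=-0.3840
After 5 (propagate distance d=17 (to screen)): x=61862/5375 (≈11.5092) theta=-0.3840
Rounded to 4 decimal places: x = 11.5092

Answer: 11.5092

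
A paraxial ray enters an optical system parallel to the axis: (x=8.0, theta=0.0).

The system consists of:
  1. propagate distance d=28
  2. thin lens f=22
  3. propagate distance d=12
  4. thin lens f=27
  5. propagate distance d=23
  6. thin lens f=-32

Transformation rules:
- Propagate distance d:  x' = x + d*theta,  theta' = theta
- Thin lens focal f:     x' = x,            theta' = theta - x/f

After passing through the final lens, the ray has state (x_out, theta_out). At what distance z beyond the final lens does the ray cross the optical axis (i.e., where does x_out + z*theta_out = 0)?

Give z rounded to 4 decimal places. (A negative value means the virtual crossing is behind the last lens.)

Initial: x=8.0000 theta=0.0000
After 1 (propagate distance d=28): x=8.0000 theta=0.0000
After 2 (thin lens f=22): x=8.0000 theta=-4/11 (≈-0.3636)
After 3 (propagate distance d=12): x=40/11 (≈3.6364) theta=-4/11 (≈-0.3636)
After 4 (thin lens f=27): x=40/11 (≈3.6364) theta=-148/297 (≈-0.4983)
After 5 (propagate distance d=23): x=-2324/297 (≈-7.8249) theta=-148/297 (≈-0.4983)
After 6 (thin lens f=-32): x=-2324/297 (≈-7.8249) theta=-1765/2376 (≈-0.7428)
z_focus = -x_out/theta_out = -(-2324/297)/(-1765/2376) = -18592/1765 ≈ -10.5337
Rounded to 4 decimal places: z = -10.5337

Answer: -10.5337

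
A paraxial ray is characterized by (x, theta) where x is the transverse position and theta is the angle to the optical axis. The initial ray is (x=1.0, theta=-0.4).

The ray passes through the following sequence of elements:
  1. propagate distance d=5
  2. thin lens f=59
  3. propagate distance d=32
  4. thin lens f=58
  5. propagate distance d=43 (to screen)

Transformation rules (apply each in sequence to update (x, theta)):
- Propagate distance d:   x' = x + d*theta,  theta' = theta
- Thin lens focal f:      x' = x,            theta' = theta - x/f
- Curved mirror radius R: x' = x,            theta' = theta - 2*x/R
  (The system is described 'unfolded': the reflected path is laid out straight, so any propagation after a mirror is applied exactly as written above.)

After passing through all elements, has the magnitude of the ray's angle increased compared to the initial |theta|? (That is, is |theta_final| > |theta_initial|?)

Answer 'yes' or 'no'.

Answer: no

Derivation:
Initial: x=1.0000 theta=-0.4000
After 1 (propagate distance d=5): x=-1.0000 theta=-0.4000
After 2 (thin lens f=59): x=-1.0000 theta=-113/295 (≈-0.3831)
After 3 (propagate distance d=32): x=-3911/295 (≈-13.2576) theta=-113/295 (≈-0.3831)
After 4 (thin lens f=58): x=-3911/295 (≈-13.2576) theta=-2643/17110 (≈-0.1545)
After 5 (propagate distance d=43 (to screen)): x=-340487/17110 (≈-19.8999) theta=-2643/17110 (≈-0.1545)
|theta_initial|=0.4000 |theta_final|=2643/17110 (≈0.1545) -> not increased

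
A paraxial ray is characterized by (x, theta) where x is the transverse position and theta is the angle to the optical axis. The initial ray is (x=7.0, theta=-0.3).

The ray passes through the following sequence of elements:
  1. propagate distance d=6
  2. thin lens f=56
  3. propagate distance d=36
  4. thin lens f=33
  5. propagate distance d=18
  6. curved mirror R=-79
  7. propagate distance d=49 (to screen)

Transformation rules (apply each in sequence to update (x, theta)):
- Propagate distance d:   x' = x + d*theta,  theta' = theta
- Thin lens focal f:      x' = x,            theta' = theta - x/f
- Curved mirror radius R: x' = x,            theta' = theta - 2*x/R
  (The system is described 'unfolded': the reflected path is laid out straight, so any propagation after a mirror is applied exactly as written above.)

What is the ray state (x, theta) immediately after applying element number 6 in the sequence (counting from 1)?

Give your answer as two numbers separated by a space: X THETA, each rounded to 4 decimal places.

Answer: -11.1364 -0.4038

Derivation:
Initial: x=7.0000 theta=-0.3000
After 1 (propagate distance d=6): x=5.2000 theta=-0.3000
After 2 (thin lens f=56): x=5.2000 theta=-11/28 (≈-0.3929)
After 3 (propagate distance d=36): x=-313/35 (≈-8.9429) theta=-11/28 (≈-0.3929)
After 4 (thin lens f=33): x=-313/35 (≈-8.9429) theta=-563/4620 (≈-0.1219)
After 5 (propagate distance d=18): x=-245/22 (≈-11.1364) theta=-563/4620 (≈-0.1219)
After 6 (curved mirror R=-79): x=-245/22 (≈-11.1364) theta=-147377/364980 (≈-0.4038)
Rounded to 4 decimal places: x = -11.1364, theta = -0.4038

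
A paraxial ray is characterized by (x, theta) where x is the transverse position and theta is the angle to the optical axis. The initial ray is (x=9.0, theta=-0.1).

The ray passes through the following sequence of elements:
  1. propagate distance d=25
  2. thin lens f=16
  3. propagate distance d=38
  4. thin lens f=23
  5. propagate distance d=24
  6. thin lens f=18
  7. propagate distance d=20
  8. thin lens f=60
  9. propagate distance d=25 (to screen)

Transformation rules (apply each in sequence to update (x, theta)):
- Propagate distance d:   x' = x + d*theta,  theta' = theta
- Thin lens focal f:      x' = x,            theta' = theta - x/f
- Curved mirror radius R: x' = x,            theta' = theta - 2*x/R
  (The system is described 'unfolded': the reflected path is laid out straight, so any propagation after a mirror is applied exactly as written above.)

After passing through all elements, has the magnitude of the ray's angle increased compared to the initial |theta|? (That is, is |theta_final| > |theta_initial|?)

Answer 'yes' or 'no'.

Answer: yes

Derivation:
Initial: x=9.0000 theta=-0.1000
After 1 (propagate distance d=25): x=6.5000 theta=-0.1000
After 2 (thin lens f=16): x=6.5000 theta=-81/160 (≈-0.5063)
After 3 (propagate distance d=38): x=-12.7375 theta=-81/160 (≈-0.5063)
After 4 (thin lens f=23): x=-12.7375 theta=35/736 (≈0.0476)
After 5 (propagate distance d=24): x=-21337/1840 (≈-11.5962) theta=35/736 (≈0.0476)
After 6 (thin lens f=18): x=-21337/1840 (≈-11.5962) theta=716/1035 (≈0.6918)
After 7 (propagate distance d=20): x=37087/16560 (≈2.2396) theta=716/1035 (≈0.6918)
After 8 (thin lens f=60): x=37087/16560 (≈2.2396) theta=650273/993600 (≈0.6545)
After 9 (propagate distance d=25 (to screen)): x=3696409/198720 (≈18.6011) theta=650273/993600 (≈0.6545)
|theta_initial|=0.1000 |theta_final|=650273/993600 (≈0.6545) -> increased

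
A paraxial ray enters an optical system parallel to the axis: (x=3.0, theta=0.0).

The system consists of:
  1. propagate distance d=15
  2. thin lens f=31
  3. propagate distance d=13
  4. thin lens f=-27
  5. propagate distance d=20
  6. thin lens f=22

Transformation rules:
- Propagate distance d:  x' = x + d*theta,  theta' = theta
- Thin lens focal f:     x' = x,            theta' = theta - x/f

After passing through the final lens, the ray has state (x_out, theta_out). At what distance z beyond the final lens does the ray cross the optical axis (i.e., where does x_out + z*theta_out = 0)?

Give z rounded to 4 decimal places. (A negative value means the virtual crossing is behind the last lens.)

Initial: x=3.0000 theta=0.0000
After 1 (propagate distance d=15): x=3.0000 theta=0.0000
After 2 (thin lens f=31): x=3.0000 theta=-3/31 (≈-0.0968)
After 3 (propagate distance d=13): x=54/31 (≈1.7419) theta=-3/31 (≈-0.0968)
After 4 (thin lens f=-27): x=54/31 (≈1.7419) theta=-1/31 (≈-0.0323)
After 5 (propagate distance d=20): x=34/31 (≈1.0968) theta=-1/31 (≈-0.0323)
After 6 (thin lens f=22): x=34/31 (≈1.0968) theta=-28/341 (≈-0.0821)
z_focus = -x_out/theta_out = -(34/31)/(-28/341) = 187/14 ≈ 13.3571
Rounded to 4 decimal places: z = 13.3571

Answer: 13.3571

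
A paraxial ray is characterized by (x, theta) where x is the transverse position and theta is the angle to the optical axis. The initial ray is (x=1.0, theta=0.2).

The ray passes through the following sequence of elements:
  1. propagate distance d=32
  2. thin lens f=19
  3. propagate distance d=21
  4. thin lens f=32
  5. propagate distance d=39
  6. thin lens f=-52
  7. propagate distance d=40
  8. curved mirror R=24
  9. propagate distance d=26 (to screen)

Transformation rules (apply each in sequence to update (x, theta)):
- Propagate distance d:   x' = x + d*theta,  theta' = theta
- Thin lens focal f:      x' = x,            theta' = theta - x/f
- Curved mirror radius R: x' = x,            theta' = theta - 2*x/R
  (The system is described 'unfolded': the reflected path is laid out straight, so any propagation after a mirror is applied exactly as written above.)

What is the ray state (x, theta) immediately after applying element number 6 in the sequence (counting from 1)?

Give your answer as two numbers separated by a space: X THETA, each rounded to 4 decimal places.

Initial: x=1.0000 theta=0.2000
After 1 (propagate distance d=32): x=7.4000 theta=0.2000
After 2 (thin lens f=19): x=7.4000 theta=-18/95 (≈-0.1895)
After 3 (propagate distance d=21): x=65/19 (≈3.4211) theta=-18/95 (≈-0.1895)
After 4 (thin lens f=32): x=65/19 (≈3.4211) theta=-901/3040 (≈-0.2964)
After 5 (propagate distance d=39): x=-24739/3040 (≈-8.1378) theta=-901/3040 (≈-0.2964)
After 6 (thin lens f=-52): x=-24739/3040 (≈-8.1378) theta=-5507/12160 (≈-0.4529)
Rounded to 4 decimal places: x = -8.1378, theta = -0.4529

Answer: -8.1378 -0.4529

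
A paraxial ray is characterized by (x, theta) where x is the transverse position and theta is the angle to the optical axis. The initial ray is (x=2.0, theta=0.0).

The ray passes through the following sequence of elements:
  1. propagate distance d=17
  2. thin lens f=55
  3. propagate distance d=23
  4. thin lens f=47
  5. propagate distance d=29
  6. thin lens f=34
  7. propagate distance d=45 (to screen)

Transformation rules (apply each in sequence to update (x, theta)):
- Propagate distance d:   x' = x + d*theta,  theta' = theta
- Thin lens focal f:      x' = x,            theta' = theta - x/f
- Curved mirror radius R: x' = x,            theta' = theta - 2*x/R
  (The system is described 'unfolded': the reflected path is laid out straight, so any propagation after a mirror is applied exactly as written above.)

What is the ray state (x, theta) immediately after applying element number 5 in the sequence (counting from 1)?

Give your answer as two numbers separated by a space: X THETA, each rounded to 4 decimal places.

Initial: x=2.0000 theta=0.0000
After 1 (propagate distance d=17): x=2.0000 theta=0.0000
After 2 (thin lens f=55): x=2.0000 theta=-2/55 (≈-0.0364)
After 3 (propagate distance d=23): x=64/55 (≈1.1636) theta=-2/55 (≈-0.0364)
After 4 (thin lens f=47): x=64/55 (≈1.1636) theta=-158/2585 (≈-0.0611)
After 5 (propagate distance d=29): x=-1574/2585 (≈-0.6089) theta=-158/2585 (≈-0.0611)
Rounded to 4 decimal places: x = -0.6089, theta = -0.0611

Answer: -0.6089 -0.0611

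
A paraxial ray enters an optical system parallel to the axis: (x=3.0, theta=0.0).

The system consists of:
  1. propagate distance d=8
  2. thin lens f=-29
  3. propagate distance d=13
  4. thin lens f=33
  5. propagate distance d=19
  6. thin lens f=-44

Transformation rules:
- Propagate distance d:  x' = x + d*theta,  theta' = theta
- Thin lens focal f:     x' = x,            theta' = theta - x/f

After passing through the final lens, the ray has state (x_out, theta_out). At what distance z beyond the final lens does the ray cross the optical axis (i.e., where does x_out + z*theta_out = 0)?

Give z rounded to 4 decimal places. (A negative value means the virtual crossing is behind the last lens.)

Answer: -65.2747

Derivation:
Initial: x=3.0000 theta=0.0000
After 1 (propagate distance d=8): x=3.0000 theta=0.0000
After 2 (thin lens f=-29): x=3.0000 theta=3/29 (≈0.1034)
After 3 (propagate distance d=13): x=126/29 (≈4.3448) theta=3/29 (≈0.1034)
After 4 (thin lens f=33): x=126/29 (≈4.3448) theta=-9/319 (≈-0.0282)
After 5 (propagate distance d=19): x=1215/319 (≈3.8088) theta=-9/319 (≈-0.0282)
After 6 (thin lens f=-44): x=1215/319 (≈3.8088) theta=819/14036 (≈0.0583)
z_focus = -x_out/theta_out = -(1215/319)/(819/14036) = -5940/91 ≈ -65.2747
Rounded to 4 decimal places: z = -65.2747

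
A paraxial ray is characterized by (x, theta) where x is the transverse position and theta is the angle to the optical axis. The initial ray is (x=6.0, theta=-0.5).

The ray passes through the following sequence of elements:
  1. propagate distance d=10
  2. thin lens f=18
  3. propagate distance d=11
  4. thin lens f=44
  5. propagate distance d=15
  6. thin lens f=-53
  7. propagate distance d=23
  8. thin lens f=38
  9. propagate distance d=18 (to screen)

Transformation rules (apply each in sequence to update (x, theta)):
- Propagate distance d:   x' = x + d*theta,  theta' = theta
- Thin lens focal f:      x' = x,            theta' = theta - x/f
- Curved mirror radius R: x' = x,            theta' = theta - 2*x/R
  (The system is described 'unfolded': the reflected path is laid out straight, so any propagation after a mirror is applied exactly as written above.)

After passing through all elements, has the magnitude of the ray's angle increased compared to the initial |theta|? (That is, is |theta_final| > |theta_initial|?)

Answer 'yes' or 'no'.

Answer: no

Derivation:
Initial: x=6.0000 theta=-0.5000
After 1 (propagate distance d=10): x=1.0000 theta=-0.5000
After 2 (thin lens f=18): x=1.0000 theta=-5/9 (≈-0.5556)
After 3 (propagate distance d=11): x=-46/9 (≈-5.1111) theta=-5/9 (≈-0.5556)
After 4 (thin lens f=44): x=-46/9 (≈-5.1111) theta=-29/66 (≈-0.4394)
After 5 (propagate distance d=15): x=-2317/198 (≈-11.7020) theta=-29/66 (≈-0.4394)
After 6 (thin lens f=-53): x=-2317/198 (≈-11.7020) theta=-3464/5247 (≈-0.6602)
After 7 (propagate distance d=23): x=-282145/10494 (≈-26.8863) theta=-3464/5247 (≈-0.6602)
After 8 (thin lens f=38): x=-282145/10494 (≈-26.8863) theta=18881/398772 (≈0.0473)
After 9 (propagate distance d=18 (to screen)): x=-2595413/99693 (≈-26.0341) theta=18881/398772 (≈0.0473)
|theta_initial|=0.5000 |theta_final|=18881/398772 (≈0.0473) -> not increased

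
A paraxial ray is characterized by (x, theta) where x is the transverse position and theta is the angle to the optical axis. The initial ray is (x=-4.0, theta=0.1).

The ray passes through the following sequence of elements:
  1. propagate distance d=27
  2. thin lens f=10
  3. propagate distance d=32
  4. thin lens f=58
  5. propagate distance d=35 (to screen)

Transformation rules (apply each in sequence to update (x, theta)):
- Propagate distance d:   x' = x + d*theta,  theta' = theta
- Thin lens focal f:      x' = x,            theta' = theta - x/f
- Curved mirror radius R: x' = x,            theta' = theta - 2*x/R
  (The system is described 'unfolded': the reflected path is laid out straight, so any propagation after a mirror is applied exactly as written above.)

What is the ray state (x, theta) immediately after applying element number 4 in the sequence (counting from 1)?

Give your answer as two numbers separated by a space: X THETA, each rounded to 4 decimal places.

Initial: x=-4.0000 theta=0.1000
After 1 (propagate distance d=27): x=-1.3000 theta=0.1000
After 2 (thin lens f=10): x=-1.3000 theta=0.2300
After 3 (propagate distance d=32): x=6.0600 theta=0.2300
After 4 (thin lens f=58): x=6.0600 theta=91/725 (≈0.1255)
Rounded to 4 decimal places: x = 6.0600, theta = 0.1255

Answer: 6.0600 0.1255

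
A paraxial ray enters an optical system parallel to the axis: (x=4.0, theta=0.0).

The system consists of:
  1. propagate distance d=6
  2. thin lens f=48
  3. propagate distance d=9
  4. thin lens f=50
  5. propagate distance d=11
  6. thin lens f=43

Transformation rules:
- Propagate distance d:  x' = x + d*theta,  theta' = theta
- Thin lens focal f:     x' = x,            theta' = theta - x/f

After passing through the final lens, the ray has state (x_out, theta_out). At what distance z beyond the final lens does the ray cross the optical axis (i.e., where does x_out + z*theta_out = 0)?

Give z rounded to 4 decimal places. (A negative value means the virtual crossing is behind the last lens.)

Initial: x=4.0000 theta=0.0000
After 1 (propagate distance d=6): x=4.0000 theta=0.0000
After 2 (thin lens f=48): x=4.0000 theta=-1/12 (≈-0.0833)
After 3 (propagate distance d=9): x=3.2500 theta=-1/12 (≈-0.0833)
After 4 (thin lens f=50): x=3.2500 theta=-89/600 (≈-0.1483)
After 5 (propagate distance d=11): x=971/600 (≈1.6183) theta=-89/600 (≈-0.1483)
After 6 (thin lens f=43): x=971/600 (≈1.6183) theta=-2399/12900 (≈-0.1860)
z_focus = -x_out/theta_out = -(971/600)/(-2399/12900) = 41753/4798 ≈ 8.7022
Rounded to 4 decimal places: z = 8.7022

Answer: 8.7022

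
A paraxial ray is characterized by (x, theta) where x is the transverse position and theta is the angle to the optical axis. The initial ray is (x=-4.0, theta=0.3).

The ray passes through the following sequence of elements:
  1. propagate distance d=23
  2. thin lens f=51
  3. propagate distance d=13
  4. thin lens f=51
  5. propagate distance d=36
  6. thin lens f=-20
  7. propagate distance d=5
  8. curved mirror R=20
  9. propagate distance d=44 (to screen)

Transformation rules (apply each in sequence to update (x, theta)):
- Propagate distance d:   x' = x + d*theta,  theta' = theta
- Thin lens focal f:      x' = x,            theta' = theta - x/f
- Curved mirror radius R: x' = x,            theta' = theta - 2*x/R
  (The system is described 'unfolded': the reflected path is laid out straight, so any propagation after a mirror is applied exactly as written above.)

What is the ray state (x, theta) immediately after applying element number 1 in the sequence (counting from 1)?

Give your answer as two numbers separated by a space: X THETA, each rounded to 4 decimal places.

Answer: 2.9000 0.3000

Derivation:
Initial: x=-4.0000 theta=0.3000
After 1 (propagate distance d=23): x=2.9000 theta=0.3000
Rounded to 4 decimal places: x = 2.9000, theta = 0.3000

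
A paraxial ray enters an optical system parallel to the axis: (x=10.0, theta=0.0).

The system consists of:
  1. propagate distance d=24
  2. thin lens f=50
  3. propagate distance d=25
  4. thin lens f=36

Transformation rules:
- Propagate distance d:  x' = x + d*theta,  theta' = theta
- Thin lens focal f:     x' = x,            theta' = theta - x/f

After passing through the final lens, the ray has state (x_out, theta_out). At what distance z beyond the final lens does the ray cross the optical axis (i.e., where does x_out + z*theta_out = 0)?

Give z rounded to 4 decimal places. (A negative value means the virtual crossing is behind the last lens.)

Initial: x=10.0000 theta=0.0000
After 1 (propagate distance d=24): x=10.0000 theta=0.0000
After 2 (thin lens f=50): x=10.0000 theta=-0.2000
After 3 (propagate distance d=25): x=5.0000 theta=-0.2000
After 4 (thin lens f=36): x=5.0000 theta=-61/180 (≈-0.3389)
z_focus = -x_out/theta_out = -(5.0000)/(-61/180) = 900/61 ≈ 14.7541
Rounded to 4 decimal places: z = 14.7541

Answer: 14.7541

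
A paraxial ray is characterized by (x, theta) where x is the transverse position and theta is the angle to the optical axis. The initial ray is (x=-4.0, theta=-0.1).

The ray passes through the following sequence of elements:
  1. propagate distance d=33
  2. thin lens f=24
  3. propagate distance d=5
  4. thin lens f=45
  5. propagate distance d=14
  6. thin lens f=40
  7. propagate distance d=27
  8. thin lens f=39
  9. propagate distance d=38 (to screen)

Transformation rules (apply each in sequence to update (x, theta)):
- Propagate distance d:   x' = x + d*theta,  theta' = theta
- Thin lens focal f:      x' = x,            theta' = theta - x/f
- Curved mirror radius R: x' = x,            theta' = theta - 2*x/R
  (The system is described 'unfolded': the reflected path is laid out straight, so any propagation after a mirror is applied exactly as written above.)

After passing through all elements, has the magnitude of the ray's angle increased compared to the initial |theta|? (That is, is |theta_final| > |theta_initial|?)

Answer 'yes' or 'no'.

Initial: x=-4.0000 theta=-0.1000
After 1 (propagate distance d=33): x=-7.3000 theta=-0.1000
After 2 (thin lens f=24): x=-7.3000 theta=49/240 (≈0.2042)
After 3 (propagate distance d=5): x=-1507/240 (≈-6.2792) theta=49/240 (≈0.2042)
After 4 (thin lens f=45): x=-1507/240 (≈-6.2792) theta=232/675 (≈0.3437)
After 5 (propagate distance d=14): x=-15847/10800 (≈-1.4673) theta=232/675 (≈0.3437)
After 6 (thin lens f=40): x=-15847/10800 (≈-1.4673) theta=164327/432000 (≈0.3804)
After 7 (propagate distance d=27): x=3802949/432000 (≈8.8031) theta=164327/432000 (≈0.3804)
After 8 (thin lens f=39): x=3802949/432000 (≈8.8031) theta=651451/4212000 (≈0.1547)
After 9 (propagate distance d=38 (to screen)): x=247335563/16848000 (≈14.6804) theta=651451/4212000 (≈0.1547)
|theta_initial|=0.1000 |theta_final|=651451/4212000 (≈0.1547) -> increased

Answer: yes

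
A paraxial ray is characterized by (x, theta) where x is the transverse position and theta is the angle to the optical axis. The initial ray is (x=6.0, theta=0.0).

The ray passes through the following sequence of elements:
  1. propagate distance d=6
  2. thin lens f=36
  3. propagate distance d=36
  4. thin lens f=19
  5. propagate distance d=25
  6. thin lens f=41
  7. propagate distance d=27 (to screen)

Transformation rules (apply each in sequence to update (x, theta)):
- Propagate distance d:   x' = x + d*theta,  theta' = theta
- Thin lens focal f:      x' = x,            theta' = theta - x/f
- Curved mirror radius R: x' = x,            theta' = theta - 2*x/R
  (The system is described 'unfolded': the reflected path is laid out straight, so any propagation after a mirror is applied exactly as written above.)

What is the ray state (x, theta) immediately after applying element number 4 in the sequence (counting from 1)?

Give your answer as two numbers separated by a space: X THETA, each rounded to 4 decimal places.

Initial: x=6.0000 theta=0.0000
After 1 (propagate distance d=6): x=6.0000 theta=0.0000
After 2 (thin lens f=36): x=6.0000 theta=-1/6 (≈-0.1667)
After 3 (propagate distance d=36): x=0.0000 theta=-1/6 (≈-0.1667)
After 4 (thin lens f=19): x=0.0000 theta=-1/6 (≈-0.1667)
Rounded to 4 decimal places: x = 0.0000, theta = -0.1667

Answer: 0.0000 -0.1667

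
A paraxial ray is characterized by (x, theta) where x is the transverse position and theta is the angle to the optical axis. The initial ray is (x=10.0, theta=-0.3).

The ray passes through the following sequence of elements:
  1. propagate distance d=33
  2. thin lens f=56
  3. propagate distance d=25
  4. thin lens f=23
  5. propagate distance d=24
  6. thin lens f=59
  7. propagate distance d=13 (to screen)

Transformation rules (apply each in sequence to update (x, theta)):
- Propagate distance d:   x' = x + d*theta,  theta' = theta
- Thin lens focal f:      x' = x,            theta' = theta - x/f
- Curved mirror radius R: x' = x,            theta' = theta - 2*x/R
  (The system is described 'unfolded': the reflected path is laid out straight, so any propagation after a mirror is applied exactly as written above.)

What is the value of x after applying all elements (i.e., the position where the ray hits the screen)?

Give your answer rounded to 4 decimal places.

Initial: x=10.0000 theta=-0.3000
After 1 (propagate distance d=33): x=0.1000 theta=-0.3000
After 2 (thin lens f=56): x=0.1000 theta=-169/560 (≈-0.3018)
After 3 (propagate distance d=25): x=-4169/560 (≈-7.4446) theta=-169/560 (≈-0.3018)
After 4 (thin lens f=23): x=-4169/560 (≈-7.4446) theta=141/6440 (≈0.0219)
After 5 (propagate distance d=24): x=-89119/12880 (≈-6.9192) theta=141/6440 (≈0.0219)
After 6 (thin lens f=59): x=-89119/12880 (≈-6.9192) theta=105757/759920 (≈0.1392)
After 7 (propagate distance d=13 (to screen)): x=-27737/5428 (≈-5.1100) theta=105757/759920 (≈0.1392)
Rounded to 4 decimal places: x = -5.1100

Answer: -5.1100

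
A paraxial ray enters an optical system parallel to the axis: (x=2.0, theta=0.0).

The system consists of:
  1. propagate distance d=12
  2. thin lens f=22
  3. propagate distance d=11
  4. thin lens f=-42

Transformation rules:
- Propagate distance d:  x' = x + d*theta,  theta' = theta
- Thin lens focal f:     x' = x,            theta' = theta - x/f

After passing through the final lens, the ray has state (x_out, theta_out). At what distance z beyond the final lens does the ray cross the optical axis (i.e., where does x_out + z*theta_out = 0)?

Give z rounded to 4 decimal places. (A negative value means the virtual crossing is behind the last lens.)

Initial: x=2.0000 theta=0.0000
After 1 (propagate distance d=12): x=2.0000 theta=0.0000
After 2 (thin lens f=22): x=2.0000 theta=-1/11 (≈-0.0909)
After 3 (propagate distance d=11): x=1.0000 theta=-1/11 (≈-0.0909)
After 4 (thin lens f=-42): x=1.0000 theta=-31/462 (≈-0.0671)
z_focus = -x_out/theta_out = -(1.0000)/(-31/462) = 462/31 ≈ 14.9032
Rounded to 4 decimal places: z = 14.9032

Answer: 14.9032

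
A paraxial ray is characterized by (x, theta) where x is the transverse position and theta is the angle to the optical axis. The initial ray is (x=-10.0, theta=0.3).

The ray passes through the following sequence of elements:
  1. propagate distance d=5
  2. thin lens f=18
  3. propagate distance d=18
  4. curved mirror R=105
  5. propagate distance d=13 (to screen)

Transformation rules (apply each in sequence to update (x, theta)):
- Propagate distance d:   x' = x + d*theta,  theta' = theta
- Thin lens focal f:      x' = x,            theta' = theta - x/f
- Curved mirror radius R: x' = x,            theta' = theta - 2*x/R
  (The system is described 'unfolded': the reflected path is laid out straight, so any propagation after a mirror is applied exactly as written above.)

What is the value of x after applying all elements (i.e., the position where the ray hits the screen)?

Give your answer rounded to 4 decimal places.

Answer: 14.1017

Derivation:
Initial: x=-10.0000 theta=0.3000
After 1 (propagate distance d=5): x=-8.5000 theta=0.3000
After 2 (thin lens f=18): x=-8.5000 theta=139/180 (≈0.7722)
After 3 (propagate distance d=18): x=5.4000 theta=139/180 (≈0.7722)
After 4 (curved mirror R=105): x=5.4000 theta=4217/6300 (≈0.6694)
After 5 (propagate distance d=13 (to screen)): x=88841/6300 (≈14.1017) theta=4217/6300 (≈0.6694)
Rounded to 4 decimal places: x = 14.1017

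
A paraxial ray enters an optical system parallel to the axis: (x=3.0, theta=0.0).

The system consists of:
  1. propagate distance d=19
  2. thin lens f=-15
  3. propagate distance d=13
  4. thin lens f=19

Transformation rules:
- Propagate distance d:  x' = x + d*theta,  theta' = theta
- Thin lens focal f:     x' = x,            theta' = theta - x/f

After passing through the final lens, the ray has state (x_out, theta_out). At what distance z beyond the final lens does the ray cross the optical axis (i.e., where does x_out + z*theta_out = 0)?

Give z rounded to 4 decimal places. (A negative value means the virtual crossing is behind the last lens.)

Initial: x=3.0000 theta=0.0000
After 1 (propagate distance d=19): x=3.0000 theta=0.0000
After 2 (thin lens f=-15): x=3.0000 theta=0.2000
After 3 (propagate distance d=13): x=5.6000 theta=0.2000
After 4 (thin lens f=19): x=5.6000 theta=-9/95 (≈-0.0947)
z_focus = -x_out/theta_out = -(5.6000)/(-9/95) = 532/9 ≈ 59.1111
Rounded to 4 decimal places: z = 59.1111

Answer: 59.1111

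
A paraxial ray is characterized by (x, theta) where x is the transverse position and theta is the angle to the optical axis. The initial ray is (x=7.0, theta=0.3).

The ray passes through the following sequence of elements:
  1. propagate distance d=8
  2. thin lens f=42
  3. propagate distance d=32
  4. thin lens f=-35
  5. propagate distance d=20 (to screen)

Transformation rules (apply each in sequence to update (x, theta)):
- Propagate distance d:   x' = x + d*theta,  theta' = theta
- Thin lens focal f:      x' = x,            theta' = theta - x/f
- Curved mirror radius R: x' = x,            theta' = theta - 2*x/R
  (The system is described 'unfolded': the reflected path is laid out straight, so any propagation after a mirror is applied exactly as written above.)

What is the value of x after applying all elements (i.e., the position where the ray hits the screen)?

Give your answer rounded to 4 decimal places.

Answer: 20.1265

Derivation:
Initial: x=7.0000 theta=0.3000
After 1 (propagate distance d=8): x=9.4000 theta=0.3000
After 2 (thin lens f=42): x=9.4000 theta=8/105 (≈0.0762)
After 3 (propagate distance d=32): x=1243/105 (≈11.8381) theta=8/105 (≈0.0762)
After 4 (thin lens f=-35): x=1243/105 (≈11.8381) theta=1523/3675 (≈0.4144)
After 5 (propagate distance d=20 (to screen)): x=4931/245 (≈20.1265) theta=1523/3675 (≈0.4144)
Rounded to 4 decimal places: x = 20.1265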